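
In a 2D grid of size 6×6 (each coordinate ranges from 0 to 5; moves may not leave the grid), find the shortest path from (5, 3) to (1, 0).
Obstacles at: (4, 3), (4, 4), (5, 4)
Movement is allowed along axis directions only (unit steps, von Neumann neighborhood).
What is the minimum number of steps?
7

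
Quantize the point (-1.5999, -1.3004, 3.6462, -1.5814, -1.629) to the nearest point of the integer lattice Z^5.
(-2, -1, 4, -2, -2)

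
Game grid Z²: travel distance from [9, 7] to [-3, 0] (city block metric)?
19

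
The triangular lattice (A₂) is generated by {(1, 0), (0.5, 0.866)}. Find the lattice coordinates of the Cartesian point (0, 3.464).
-2b₁ + 4b₂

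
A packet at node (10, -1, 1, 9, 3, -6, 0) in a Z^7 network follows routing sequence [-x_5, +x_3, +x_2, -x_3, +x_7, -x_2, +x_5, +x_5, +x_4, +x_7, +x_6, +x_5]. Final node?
(10, -1, 1, 10, 5, -5, 2)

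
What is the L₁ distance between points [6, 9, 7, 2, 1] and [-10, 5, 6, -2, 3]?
27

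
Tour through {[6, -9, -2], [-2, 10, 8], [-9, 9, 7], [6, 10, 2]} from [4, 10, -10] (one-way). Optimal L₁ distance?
75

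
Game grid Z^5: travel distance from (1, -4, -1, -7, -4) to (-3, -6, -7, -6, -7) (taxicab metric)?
16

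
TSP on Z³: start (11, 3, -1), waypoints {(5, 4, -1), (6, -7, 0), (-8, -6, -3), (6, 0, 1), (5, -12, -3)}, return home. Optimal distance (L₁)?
78
(one optimal route: (11, 3, -1) → (5, 4, -1) → (-8, -6, -3) → (5, -12, -3) → (6, -7, 0) → (6, 0, 1) → (11, 3, -1))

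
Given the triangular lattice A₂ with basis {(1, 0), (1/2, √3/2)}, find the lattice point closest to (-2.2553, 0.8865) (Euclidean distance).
(-2.5, 0.866)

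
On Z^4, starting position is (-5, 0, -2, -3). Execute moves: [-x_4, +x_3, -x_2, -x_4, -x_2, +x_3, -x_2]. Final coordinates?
(-5, -3, 0, -5)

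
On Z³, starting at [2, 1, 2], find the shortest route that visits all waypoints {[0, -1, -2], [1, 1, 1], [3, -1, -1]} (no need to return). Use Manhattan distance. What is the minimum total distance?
12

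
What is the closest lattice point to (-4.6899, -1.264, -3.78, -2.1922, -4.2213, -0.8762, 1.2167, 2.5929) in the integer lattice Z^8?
(-5, -1, -4, -2, -4, -1, 1, 3)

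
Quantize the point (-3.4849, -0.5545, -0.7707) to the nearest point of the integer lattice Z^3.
(-3, -1, -1)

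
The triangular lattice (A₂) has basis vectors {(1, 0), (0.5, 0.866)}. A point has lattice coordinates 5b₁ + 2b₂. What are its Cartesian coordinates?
(6, 1.732)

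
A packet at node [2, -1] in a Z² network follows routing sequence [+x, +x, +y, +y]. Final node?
(4, 1)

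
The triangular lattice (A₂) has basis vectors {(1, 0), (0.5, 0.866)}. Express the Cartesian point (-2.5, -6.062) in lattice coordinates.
b₁ - 7b₂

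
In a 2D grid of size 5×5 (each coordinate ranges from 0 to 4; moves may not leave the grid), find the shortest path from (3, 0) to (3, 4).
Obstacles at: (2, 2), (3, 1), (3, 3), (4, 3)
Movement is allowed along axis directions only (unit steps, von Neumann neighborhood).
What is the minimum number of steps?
8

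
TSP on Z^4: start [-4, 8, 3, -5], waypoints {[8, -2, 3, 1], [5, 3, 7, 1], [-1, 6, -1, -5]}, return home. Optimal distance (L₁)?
72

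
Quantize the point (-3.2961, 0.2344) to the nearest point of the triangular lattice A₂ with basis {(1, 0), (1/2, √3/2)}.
(-3, 0)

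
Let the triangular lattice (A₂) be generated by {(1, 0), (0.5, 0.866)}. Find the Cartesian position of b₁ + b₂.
(1.5, 0.866)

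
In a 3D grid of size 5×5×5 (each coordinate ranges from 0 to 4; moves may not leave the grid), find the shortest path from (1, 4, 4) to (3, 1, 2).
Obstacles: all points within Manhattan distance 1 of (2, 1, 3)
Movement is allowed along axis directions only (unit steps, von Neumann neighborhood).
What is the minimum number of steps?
7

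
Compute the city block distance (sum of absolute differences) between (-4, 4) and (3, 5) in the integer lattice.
8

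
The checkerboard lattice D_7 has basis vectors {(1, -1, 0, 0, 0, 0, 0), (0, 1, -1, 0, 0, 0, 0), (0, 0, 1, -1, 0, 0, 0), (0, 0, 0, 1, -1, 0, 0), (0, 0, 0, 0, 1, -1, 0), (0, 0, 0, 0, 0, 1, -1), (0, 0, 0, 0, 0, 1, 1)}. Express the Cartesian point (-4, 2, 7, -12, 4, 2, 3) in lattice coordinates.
-4b₁ - 2b₂ + 5b₃ - 7b₄ - 3b₅ - 2b₆ + b₇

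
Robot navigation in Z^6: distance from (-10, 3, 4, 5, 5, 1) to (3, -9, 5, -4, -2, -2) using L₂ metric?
21.2838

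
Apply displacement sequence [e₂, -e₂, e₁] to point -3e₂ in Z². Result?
(1, -3)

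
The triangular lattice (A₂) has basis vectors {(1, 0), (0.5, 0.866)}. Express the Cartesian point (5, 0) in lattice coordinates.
5b₁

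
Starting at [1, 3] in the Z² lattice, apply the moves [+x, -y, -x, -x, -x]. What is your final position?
(-1, 2)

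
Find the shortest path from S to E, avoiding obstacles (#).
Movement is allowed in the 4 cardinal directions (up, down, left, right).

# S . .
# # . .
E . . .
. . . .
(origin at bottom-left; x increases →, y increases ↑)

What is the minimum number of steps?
5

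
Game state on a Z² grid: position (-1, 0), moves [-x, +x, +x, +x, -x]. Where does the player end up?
(0, 0)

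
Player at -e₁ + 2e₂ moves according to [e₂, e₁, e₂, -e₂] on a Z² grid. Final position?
(0, 3)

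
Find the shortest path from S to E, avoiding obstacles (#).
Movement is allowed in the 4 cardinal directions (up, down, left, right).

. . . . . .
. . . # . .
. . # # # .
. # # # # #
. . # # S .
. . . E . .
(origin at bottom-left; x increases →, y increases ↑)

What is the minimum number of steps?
2
(one shortest path: (4, 1) → (4, 0) → (3, 0))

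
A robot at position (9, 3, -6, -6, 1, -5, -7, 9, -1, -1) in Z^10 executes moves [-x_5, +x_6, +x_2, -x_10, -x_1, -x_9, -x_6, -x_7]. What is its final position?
(8, 4, -6, -6, 0, -5, -8, 9, -2, -2)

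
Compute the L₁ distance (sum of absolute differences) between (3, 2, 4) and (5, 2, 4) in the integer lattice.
2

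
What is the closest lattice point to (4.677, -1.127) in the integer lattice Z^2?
(5, -1)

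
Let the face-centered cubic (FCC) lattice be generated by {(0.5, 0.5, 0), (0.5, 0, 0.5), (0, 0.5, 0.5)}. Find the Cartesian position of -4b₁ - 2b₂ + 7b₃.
(-3, 1.5, 2.5)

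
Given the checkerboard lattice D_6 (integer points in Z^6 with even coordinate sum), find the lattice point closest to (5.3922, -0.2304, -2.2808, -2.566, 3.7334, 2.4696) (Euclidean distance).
(5, 0, -2, -3, 4, 2)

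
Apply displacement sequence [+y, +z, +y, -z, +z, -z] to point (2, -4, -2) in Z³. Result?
(2, -2, -2)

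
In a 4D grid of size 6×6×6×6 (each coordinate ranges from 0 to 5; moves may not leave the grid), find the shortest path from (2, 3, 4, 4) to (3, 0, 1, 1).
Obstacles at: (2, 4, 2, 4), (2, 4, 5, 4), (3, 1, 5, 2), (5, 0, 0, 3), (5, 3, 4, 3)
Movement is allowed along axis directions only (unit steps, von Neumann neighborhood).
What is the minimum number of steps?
10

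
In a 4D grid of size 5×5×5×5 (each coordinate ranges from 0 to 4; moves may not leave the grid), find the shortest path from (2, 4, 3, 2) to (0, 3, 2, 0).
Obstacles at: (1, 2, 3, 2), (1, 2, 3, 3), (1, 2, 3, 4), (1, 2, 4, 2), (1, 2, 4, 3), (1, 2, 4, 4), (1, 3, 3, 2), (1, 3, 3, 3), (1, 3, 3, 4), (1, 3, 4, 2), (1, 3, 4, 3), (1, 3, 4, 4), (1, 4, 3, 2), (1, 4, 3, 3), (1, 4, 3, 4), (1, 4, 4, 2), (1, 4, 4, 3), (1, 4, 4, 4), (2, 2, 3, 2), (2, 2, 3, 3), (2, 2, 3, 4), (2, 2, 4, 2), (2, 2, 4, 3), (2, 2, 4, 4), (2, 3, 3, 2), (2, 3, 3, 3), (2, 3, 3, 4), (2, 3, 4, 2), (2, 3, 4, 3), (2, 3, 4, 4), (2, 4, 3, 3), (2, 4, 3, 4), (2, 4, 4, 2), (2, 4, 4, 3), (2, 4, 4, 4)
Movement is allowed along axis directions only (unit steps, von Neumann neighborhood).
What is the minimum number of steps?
6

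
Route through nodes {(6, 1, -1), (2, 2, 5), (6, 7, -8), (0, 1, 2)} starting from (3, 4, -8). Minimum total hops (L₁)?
34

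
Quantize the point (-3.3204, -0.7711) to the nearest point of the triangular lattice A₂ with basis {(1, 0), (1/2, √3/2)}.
(-3.5, -0.866)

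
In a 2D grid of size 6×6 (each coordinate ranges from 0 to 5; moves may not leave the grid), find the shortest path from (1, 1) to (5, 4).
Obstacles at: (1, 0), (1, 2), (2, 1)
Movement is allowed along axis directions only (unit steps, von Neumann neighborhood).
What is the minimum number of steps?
9
(one shortest path: (1, 1) → (0, 1) → (0, 2) → (0, 3) → (1, 3) → (2, 3) → (3, 3) → (4, 3) → (5, 3) → (5, 4))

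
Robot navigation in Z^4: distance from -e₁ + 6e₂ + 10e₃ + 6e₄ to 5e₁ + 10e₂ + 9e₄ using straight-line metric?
12.6886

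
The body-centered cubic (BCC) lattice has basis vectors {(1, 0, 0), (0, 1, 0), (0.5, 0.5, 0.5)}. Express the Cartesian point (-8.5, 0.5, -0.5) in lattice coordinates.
-8b₁ + b₂ - b₃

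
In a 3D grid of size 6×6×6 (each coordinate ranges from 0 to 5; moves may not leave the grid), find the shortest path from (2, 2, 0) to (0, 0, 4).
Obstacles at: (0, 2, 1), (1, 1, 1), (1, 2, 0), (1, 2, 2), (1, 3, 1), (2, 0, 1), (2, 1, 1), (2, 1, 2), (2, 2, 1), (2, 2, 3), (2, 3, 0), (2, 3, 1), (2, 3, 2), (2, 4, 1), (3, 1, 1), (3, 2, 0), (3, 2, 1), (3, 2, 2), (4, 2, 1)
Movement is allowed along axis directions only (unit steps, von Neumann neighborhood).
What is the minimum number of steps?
8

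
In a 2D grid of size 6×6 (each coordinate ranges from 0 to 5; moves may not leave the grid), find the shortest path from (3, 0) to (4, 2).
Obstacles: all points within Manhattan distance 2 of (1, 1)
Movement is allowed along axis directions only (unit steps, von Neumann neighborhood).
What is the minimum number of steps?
3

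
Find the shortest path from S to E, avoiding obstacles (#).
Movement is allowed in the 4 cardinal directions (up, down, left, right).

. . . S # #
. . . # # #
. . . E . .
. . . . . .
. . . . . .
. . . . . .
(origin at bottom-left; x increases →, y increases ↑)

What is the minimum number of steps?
4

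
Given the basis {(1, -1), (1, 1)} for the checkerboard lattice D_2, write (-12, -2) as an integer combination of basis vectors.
-5b₁ - 7b₂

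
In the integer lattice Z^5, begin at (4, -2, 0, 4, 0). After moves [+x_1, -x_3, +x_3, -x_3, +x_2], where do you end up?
(5, -1, -1, 4, 0)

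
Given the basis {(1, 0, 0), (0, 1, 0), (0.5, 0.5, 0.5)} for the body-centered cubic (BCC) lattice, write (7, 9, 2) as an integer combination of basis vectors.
5b₁ + 7b₂ + 4b₃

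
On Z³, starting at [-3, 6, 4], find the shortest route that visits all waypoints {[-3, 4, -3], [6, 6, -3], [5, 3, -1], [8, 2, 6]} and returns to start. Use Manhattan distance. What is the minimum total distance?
54
(one optimal route: (-3, 6, 4) → (-3, 4, -3) → (6, 6, -3) → (5, 3, -1) → (8, 2, 6) → (-3, 6, 4))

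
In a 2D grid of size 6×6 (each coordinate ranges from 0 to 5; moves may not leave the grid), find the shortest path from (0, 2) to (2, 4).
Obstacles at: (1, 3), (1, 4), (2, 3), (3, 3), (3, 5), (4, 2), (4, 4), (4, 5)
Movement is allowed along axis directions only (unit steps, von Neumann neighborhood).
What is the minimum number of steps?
6
(one shortest path: (0, 2) → (0, 3) → (0, 4) → (0, 5) → (1, 5) → (2, 5) → (2, 4))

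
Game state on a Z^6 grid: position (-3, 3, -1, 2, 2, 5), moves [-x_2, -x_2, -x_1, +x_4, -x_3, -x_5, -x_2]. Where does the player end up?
(-4, 0, -2, 3, 1, 5)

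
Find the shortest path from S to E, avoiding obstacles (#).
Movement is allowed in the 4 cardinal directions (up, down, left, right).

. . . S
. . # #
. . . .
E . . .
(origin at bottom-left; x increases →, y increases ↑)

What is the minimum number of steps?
6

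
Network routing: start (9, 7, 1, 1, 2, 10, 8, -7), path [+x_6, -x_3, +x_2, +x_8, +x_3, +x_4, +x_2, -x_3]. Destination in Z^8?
(9, 9, 0, 2, 2, 11, 8, -6)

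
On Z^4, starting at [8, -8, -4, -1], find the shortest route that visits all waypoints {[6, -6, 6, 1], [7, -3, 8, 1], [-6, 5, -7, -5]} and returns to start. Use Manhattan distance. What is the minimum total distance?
98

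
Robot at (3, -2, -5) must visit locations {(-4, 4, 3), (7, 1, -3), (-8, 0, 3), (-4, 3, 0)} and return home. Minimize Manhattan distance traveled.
58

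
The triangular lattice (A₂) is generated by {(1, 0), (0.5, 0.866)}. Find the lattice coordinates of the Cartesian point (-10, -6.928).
-6b₁ - 8b₂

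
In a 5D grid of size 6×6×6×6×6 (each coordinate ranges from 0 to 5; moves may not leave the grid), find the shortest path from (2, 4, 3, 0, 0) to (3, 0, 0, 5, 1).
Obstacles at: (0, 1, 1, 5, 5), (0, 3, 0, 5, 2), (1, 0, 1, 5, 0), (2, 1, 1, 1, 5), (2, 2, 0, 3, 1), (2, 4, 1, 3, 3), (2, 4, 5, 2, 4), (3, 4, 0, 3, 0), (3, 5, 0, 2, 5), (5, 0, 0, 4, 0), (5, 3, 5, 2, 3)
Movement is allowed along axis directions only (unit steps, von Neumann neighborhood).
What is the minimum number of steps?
14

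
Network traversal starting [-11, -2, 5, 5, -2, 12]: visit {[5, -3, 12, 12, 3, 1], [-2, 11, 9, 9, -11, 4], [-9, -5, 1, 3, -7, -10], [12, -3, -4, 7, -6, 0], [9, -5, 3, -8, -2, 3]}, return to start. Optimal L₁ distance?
248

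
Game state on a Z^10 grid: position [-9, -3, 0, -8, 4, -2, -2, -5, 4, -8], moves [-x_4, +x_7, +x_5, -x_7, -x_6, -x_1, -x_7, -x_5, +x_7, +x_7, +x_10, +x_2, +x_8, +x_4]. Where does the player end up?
(-10, -2, 0, -8, 4, -3, -1, -4, 4, -7)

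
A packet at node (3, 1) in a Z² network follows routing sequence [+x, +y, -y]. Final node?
(4, 1)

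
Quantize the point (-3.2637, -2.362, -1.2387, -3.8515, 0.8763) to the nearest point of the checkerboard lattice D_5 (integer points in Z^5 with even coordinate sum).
(-3, -3, -1, -4, 1)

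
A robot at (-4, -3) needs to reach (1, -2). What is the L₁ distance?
6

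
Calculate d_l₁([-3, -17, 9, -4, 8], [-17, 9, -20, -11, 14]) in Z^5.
82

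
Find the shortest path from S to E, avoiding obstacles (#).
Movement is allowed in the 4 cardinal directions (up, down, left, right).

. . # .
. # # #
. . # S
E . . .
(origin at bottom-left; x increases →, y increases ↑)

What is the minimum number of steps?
4
(one shortest path: (3, 1) → (3, 0) → (2, 0) → (1, 0) → (0, 0))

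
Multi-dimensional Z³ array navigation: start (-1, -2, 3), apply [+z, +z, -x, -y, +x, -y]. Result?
(-1, -4, 5)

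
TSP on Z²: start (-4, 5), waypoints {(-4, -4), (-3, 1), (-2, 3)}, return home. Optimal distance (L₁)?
22
(one optimal route: (-4, 5) → (-4, -4) → (-3, 1) → (-2, 3) → (-4, 5))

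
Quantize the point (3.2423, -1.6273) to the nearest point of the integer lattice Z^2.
(3, -2)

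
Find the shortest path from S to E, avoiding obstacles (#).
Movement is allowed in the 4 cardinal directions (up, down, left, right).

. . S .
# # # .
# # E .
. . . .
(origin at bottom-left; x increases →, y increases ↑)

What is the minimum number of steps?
4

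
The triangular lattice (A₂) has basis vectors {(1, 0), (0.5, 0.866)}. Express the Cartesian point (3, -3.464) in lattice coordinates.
5b₁ - 4b₂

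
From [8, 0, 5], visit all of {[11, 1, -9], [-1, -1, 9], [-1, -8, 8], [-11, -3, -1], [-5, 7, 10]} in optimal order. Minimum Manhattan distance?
97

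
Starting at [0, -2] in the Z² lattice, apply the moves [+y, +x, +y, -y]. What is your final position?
(1, -1)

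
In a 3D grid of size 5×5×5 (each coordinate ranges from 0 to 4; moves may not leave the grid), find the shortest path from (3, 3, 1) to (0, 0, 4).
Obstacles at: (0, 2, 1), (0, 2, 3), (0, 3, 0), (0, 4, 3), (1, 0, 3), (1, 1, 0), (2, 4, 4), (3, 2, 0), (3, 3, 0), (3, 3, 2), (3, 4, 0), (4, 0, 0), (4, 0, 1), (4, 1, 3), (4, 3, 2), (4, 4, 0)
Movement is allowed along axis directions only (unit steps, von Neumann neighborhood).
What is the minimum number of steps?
9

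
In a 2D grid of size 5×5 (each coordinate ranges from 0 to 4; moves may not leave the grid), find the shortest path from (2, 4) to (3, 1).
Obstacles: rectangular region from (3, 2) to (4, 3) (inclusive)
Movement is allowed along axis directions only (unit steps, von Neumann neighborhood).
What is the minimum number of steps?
4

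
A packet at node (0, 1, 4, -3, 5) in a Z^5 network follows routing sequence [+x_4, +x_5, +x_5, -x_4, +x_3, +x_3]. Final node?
(0, 1, 6, -3, 7)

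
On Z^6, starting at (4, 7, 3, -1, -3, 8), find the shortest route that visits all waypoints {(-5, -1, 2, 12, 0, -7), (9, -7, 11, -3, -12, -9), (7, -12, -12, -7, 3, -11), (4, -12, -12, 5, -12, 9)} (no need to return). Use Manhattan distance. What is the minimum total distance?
208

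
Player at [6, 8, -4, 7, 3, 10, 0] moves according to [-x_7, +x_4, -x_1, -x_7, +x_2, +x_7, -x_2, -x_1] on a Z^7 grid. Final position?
(4, 8, -4, 8, 3, 10, -1)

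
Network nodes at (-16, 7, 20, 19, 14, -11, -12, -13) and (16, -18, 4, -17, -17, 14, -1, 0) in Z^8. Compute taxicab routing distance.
189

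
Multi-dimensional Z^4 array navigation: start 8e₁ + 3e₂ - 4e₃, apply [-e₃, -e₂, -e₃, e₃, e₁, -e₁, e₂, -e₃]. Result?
(8, 3, -6, 0)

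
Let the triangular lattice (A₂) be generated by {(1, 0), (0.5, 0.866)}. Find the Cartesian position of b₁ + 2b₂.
(2, 1.732)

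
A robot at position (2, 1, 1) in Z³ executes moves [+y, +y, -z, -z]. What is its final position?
(2, 3, -1)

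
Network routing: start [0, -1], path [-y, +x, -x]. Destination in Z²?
(0, -2)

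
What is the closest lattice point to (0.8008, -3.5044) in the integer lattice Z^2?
(1, -4)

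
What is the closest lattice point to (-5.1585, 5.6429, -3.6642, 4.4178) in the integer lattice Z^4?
(-5, 6, -4, 4)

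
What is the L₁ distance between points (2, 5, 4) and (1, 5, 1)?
4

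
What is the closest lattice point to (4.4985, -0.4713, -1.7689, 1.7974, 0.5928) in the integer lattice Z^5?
(4, 0, -2, 2, 1)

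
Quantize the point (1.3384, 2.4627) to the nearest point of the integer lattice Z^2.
(1, 2)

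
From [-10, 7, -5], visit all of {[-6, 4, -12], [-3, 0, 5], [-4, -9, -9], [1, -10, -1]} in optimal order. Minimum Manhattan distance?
66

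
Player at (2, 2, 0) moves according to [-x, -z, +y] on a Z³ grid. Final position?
(1, 3, -1)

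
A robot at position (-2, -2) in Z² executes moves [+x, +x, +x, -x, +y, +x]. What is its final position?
(1, -1)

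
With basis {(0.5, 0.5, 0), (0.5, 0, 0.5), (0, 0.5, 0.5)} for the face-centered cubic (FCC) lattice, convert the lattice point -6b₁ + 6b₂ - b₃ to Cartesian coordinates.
(0, -3.5, 2.5)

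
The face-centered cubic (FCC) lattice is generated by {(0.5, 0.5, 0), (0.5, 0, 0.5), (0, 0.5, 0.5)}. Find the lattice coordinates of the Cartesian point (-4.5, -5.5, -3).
-7b₁ - 2b₂ - 4b₃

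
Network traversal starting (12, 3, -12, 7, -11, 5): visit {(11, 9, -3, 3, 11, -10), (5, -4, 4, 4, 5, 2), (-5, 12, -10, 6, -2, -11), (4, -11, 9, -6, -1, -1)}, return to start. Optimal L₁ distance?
246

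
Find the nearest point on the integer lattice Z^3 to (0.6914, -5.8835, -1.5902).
(1, -6, -2)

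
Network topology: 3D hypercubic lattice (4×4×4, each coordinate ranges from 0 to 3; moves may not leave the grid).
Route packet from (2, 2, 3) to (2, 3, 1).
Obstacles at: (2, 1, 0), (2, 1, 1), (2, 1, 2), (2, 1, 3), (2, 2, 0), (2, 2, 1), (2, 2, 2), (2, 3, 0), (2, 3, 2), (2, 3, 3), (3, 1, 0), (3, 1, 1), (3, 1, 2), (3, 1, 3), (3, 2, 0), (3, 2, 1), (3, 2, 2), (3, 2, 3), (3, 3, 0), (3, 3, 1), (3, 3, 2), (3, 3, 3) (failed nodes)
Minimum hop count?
5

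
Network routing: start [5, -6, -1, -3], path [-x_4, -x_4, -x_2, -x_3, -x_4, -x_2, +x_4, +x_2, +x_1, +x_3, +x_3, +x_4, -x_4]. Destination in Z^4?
(6, -7, 0, -5)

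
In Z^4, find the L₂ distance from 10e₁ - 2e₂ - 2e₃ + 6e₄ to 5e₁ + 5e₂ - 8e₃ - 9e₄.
18.303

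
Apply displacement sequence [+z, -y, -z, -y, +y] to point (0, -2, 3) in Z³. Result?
(0, -3, 3)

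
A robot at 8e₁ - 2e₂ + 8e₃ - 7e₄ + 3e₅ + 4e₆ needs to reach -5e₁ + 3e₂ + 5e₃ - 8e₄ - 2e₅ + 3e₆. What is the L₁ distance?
28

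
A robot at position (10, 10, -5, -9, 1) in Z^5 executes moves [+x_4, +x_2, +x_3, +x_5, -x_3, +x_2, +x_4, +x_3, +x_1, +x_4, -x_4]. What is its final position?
(11, 12, -4, -7, 2)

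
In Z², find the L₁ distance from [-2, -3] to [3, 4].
12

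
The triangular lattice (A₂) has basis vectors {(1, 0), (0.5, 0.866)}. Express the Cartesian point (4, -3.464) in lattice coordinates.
6b₁ - 4b₂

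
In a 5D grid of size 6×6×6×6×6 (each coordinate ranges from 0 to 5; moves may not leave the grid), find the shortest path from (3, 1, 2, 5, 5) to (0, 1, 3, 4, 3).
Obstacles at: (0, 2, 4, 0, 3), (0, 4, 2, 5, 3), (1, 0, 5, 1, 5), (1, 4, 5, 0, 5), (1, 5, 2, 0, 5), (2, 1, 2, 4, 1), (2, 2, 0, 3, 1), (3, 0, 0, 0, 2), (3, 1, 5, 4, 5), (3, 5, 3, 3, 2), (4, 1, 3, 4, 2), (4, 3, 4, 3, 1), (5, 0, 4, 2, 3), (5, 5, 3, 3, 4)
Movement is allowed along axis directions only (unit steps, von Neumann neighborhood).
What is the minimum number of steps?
7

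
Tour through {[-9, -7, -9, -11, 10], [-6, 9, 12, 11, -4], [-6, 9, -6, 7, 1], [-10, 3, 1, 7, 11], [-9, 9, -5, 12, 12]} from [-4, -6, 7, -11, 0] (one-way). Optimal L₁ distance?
138
(one optimal route: (-4, -6, 7, -11, 0) → (-9, -7, -9, -11, 10) → (-10, 3, 1, 7, 11) → (-9, 9, -5, 12, 12) → (-6, 9, -6, 7, 1) → (-6, 9, 12, 11, -4))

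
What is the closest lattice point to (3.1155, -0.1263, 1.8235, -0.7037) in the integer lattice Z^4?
(3, 0, 2, -1)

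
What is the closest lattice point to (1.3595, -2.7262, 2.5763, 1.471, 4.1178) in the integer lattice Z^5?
(1, -3, 3, 1, 4)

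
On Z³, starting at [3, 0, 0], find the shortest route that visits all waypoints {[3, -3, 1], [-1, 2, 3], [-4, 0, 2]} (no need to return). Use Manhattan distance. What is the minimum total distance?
21
(one optimal route: (3, 0, 0) → (3, -3, 1) → (-1, 2, 3) → (-4, 0, 2))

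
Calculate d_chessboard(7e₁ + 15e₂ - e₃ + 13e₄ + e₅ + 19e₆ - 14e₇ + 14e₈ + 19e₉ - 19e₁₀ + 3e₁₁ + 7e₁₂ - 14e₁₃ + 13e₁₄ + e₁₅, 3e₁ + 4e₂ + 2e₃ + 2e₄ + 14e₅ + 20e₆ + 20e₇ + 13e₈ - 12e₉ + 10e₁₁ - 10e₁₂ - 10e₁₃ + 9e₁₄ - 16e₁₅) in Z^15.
34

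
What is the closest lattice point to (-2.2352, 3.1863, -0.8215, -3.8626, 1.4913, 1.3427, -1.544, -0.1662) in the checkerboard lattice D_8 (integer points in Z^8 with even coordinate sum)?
(-2, 3, -1, -4, 1, 1, -2, 0)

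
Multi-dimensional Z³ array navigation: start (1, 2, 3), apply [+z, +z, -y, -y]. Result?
(1, 0, 5)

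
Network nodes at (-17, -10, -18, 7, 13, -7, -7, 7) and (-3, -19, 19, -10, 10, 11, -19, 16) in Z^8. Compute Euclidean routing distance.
49.93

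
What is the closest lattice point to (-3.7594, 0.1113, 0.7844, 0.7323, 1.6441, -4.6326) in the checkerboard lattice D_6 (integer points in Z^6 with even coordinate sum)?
(-4, 0, 1, 1, 2, -4)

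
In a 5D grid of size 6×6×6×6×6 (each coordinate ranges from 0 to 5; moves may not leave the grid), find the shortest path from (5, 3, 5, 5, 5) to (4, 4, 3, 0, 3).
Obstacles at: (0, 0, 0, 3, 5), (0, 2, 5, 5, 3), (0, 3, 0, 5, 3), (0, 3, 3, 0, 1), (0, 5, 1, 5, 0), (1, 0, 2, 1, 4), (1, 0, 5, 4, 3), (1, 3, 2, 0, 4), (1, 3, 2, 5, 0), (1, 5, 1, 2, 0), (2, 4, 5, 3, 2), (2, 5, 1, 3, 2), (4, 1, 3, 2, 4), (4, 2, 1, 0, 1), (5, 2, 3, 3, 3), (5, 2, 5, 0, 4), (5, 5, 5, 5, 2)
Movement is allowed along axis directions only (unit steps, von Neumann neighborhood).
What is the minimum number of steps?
11
(one shortest path: (5, 3, 5, 5, 5) → (4, 3, 5, 5, 5) → (4, 4, 5, 5, 5) → (4, 4, 4, 5, 5) → (4, 4, 3, 5, 5) → (4, 4, 3, 4, 5) → (4, 4, 3, 3, 5) → (4, 4, 3, 2, 5) → (4, 4, 3, 1, 5) → (4, 4, 3, 0, 5) → (4, 4, 3, 0, 4) → (4, 4, 3, 0, 3))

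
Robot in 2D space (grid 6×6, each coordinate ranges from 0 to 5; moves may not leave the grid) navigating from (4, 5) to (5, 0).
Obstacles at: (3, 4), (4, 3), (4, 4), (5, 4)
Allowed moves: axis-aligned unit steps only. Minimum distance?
10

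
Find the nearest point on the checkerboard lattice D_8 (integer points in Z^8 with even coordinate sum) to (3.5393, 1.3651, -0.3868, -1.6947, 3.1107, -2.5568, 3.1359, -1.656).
(4, 1, 0, -2, 3, -3, 3, -2)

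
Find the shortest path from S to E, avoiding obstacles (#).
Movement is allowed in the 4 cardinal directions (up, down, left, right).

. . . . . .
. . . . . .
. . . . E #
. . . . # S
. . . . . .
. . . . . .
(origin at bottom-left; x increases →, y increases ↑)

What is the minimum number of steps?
6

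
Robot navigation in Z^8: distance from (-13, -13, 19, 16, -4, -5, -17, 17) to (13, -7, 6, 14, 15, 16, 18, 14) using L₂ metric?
54.0463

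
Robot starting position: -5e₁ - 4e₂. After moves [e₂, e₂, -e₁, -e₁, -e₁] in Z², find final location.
(-8, -2)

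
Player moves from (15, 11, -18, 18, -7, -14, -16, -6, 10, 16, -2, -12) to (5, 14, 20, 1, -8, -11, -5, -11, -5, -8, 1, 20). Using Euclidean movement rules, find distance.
61.9032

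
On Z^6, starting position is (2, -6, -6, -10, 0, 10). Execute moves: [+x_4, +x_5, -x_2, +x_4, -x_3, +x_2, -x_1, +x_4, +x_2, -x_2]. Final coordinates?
(1, -6, -7, -7, 1, 10)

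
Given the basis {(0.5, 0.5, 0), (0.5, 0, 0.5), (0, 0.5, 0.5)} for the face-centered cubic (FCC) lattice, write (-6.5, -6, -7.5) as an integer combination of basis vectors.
-5b₁ - 8b₂ - 7b₃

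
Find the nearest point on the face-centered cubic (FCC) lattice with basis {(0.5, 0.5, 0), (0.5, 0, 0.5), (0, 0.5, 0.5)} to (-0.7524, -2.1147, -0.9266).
(-1, -2, -1)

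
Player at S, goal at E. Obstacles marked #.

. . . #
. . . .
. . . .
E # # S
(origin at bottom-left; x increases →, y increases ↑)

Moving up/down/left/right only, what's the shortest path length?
5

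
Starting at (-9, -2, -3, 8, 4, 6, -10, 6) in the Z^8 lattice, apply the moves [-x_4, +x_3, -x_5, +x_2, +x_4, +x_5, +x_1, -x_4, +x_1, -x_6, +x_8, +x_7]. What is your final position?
(-7, -1, -2, 7, 4, 5, -9, 7)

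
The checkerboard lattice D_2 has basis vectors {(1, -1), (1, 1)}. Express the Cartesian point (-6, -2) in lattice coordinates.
-2b₁ - 4b₂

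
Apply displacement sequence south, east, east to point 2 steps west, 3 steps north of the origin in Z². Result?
(0, 2)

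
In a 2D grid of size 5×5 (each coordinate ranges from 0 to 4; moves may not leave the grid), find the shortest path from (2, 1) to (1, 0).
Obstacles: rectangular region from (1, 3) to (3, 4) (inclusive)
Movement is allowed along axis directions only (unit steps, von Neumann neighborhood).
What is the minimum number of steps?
2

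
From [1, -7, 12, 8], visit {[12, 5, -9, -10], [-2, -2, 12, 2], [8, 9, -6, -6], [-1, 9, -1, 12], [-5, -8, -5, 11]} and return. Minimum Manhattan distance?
168
(one optimal route: (1, -7, 12, 8) → (-2, -2, 12, 2) → (12, 5, -9, -10) → (8, 9, -6, -6) → (-1, 9, -1, 12) → (-5, -8, -5, 11) → (1, -7, 12, 8))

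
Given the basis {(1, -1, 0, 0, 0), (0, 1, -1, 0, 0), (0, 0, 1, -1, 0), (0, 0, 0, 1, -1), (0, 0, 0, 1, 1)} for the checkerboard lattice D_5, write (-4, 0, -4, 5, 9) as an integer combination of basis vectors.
-4b₁ - 4b₂ - 8b₃ - 6b₄ + 3b₅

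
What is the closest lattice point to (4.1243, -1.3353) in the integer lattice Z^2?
(4, -1)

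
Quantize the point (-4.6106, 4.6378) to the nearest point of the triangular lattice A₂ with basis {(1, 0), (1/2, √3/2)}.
(-4.5, 4.33)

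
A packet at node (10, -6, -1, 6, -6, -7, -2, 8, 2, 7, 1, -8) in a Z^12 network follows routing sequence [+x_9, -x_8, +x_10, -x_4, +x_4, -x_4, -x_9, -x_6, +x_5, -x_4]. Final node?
(10, -6, -1, 4, -5, -8, -2, 7, 2, 8, 1, -8)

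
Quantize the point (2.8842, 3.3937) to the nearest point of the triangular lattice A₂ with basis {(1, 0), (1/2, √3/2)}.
(3, 3.464)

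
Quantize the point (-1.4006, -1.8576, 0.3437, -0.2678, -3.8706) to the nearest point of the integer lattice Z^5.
(-1, -2, 0, 0, -4)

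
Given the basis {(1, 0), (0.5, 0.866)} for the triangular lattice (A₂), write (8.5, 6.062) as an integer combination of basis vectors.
5b₁ + 7b₂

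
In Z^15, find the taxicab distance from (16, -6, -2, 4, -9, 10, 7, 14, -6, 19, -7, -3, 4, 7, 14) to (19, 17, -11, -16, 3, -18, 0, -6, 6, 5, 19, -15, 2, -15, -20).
244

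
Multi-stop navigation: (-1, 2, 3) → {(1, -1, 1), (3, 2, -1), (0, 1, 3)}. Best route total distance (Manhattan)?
14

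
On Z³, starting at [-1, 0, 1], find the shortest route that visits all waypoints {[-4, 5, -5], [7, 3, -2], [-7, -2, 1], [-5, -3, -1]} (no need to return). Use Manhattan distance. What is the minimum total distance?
42
(one optimal route: (-1, 0, 1) → (-7, -2, 1) → (-5, -3, -1) → (-4, 5, -5) → (7, 3, -2))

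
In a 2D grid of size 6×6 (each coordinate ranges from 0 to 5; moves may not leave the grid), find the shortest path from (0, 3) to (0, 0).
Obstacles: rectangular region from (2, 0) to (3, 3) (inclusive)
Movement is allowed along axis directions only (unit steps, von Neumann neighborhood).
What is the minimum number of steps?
3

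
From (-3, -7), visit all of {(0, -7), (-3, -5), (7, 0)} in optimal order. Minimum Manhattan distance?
21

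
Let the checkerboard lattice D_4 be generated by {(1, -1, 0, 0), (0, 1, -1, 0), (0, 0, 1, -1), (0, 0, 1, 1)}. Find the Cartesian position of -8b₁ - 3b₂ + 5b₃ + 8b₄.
(-8, 5, 16, 3)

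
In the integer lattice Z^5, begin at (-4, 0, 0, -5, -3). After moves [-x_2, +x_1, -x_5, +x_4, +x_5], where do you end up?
(-3, -1, 0, -4, -3)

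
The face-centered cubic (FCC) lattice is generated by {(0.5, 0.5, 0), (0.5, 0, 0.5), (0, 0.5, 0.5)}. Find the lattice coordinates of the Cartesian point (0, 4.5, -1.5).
6b₁ - 6b₂ + 3b₃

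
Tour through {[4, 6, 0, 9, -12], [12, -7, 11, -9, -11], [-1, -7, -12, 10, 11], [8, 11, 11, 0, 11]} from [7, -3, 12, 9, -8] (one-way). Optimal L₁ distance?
190
(one optimal route: (7, -3, 12, 9, -8) → (12, -7, 11, -9, -11) → (8, 11, 11, 0, 11) → (4, 6, 0, 9, -12) → (-1, -7, -12, 10, 11))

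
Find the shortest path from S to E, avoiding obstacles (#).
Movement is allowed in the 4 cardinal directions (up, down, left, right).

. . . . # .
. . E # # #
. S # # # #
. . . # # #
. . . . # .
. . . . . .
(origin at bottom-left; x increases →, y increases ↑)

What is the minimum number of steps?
2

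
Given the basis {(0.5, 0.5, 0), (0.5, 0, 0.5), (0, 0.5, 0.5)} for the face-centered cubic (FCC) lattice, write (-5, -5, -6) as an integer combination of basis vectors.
-4b₁ - 6b₂ - 6b₃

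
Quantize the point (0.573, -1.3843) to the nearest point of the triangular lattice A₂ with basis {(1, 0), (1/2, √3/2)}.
(0.5, -0.866)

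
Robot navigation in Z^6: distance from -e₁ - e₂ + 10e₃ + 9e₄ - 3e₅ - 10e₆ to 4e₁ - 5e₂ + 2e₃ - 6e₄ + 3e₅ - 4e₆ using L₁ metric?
44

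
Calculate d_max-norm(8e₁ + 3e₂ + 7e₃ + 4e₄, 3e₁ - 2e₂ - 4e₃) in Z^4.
11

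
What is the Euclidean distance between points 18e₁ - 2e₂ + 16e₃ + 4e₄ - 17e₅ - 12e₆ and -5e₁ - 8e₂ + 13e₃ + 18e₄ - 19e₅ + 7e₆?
33.6898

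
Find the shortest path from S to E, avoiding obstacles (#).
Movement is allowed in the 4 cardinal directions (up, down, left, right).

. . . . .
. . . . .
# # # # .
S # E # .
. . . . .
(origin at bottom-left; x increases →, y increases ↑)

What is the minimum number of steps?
4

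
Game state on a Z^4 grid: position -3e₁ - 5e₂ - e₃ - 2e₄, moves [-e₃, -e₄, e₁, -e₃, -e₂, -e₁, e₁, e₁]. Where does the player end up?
(-1, -6, -3, -3)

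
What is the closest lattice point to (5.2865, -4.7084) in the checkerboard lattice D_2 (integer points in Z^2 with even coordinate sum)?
(5, -5)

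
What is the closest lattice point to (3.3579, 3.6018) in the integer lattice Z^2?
(3, 4)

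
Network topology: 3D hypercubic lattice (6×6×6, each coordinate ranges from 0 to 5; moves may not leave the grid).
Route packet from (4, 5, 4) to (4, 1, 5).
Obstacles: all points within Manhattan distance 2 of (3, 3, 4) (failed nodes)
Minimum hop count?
7
(one shortest path: (4, 5, 4) → (5, 5, 4) → (5, 4, 4) → (5, 4, 5) → (5, 3, 5) → (5, 2, 5) → (4, 2, 5) → (4, 1, 5))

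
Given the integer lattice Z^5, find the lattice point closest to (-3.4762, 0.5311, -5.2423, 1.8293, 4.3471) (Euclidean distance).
(-3, 1, -5, 2, 4)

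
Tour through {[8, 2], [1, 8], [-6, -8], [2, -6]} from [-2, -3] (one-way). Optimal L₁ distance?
46
(one optimal route: (-2, -3) → (-6, -8) → (2, -6) → (8, 2) → (1, 8))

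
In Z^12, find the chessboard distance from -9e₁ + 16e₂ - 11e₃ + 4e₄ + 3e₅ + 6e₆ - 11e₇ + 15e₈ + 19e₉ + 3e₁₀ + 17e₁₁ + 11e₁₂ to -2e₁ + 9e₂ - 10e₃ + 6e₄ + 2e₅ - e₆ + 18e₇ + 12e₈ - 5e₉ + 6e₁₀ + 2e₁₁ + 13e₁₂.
29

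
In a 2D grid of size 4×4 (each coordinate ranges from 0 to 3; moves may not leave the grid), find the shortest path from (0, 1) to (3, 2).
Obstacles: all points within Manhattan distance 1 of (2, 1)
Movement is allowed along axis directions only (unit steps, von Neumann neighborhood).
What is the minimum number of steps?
6
(one shortest path: (0, 1) → (0, 2) → (1, 2) → (1, 3) → (2, 3) → (3, 3) → (3, 2))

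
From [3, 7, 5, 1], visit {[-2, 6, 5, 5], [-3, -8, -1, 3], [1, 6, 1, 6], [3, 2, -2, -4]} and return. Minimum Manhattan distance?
82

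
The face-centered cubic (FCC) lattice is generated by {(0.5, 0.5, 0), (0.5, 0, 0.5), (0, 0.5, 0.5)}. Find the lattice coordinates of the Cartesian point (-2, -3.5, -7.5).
2b₁ - 6b₂ - 9b₃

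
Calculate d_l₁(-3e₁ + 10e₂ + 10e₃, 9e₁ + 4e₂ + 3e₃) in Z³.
25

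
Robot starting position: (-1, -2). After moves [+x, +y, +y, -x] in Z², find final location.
(-1, 0)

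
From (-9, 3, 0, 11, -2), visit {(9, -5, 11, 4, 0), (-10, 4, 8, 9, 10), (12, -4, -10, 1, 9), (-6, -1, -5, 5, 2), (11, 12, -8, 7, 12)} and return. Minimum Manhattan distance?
198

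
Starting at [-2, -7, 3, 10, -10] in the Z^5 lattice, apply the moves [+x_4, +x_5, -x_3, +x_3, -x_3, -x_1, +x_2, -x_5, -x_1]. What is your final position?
(-4, -6, 2, 11, -10)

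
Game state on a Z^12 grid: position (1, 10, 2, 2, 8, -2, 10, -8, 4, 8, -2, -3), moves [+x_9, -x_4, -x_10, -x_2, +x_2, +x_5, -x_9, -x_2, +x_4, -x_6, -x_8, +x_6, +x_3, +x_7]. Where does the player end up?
(1, 9, 3, 2, 9, -2, 11, -9, 4, 7, -2, -3)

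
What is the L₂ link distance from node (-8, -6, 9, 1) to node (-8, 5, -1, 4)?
15.1658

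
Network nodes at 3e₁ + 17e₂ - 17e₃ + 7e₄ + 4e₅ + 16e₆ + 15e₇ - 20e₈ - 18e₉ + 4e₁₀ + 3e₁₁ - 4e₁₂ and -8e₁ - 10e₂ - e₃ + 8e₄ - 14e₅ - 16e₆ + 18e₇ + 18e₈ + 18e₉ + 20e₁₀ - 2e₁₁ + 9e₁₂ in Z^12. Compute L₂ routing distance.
75.1931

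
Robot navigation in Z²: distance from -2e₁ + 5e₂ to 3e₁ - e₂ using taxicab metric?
11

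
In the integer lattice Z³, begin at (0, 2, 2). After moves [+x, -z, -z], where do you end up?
(1, 2, 0)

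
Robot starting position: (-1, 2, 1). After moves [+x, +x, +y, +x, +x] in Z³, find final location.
(3, 3, 1)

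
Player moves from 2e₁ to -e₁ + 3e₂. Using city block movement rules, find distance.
6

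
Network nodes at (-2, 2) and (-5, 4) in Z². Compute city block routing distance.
5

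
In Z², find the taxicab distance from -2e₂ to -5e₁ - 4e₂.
7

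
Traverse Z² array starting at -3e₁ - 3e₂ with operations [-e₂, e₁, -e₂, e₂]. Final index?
(-2, -4)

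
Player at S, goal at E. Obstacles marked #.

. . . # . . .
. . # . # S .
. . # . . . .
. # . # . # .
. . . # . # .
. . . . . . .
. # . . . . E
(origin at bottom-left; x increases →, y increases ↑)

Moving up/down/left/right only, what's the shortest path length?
6
(one shortest path: (5, 5) → (6, 5) → (6, 4) → (6, 3) → (6, 2) → (6, 1) → (6, 0))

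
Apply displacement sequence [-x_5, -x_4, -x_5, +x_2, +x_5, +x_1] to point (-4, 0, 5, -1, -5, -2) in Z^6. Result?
(-3, 1, 5, -2, -6, -2)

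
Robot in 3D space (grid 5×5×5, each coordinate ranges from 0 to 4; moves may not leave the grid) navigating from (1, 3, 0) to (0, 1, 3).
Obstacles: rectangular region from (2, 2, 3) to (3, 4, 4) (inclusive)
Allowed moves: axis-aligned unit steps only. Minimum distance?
6
(one shortest path: (1, 3, 0) → (0, 3, 0) → (0, 2, 0) → (0, 1, 0) → (0, 1, 1) → (0, 1, 2) → (0, 1, 3))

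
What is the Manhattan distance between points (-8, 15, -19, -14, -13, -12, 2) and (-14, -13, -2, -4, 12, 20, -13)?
133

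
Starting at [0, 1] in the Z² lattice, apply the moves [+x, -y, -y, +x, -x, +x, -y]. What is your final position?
(2, -2)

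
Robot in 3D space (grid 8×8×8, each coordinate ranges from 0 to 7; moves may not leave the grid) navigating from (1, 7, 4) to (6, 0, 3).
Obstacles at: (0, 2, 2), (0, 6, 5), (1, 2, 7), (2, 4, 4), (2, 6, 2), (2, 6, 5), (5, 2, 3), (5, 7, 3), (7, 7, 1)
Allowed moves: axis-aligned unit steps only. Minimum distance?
13
(one shortest path: (1, 7, 4) → (2, 7, 4) → (3, 7, 4) → (4, 7, 4) → (5, 7, 4) → (6, 7, 4) → (6, 6, 4) → (6, 5, 4) → (6, 4, 4) → (6, 3, 4) → (6, 2, 4) → (6, 1, 4) → (6, 0, 4) → (6, 0, 3))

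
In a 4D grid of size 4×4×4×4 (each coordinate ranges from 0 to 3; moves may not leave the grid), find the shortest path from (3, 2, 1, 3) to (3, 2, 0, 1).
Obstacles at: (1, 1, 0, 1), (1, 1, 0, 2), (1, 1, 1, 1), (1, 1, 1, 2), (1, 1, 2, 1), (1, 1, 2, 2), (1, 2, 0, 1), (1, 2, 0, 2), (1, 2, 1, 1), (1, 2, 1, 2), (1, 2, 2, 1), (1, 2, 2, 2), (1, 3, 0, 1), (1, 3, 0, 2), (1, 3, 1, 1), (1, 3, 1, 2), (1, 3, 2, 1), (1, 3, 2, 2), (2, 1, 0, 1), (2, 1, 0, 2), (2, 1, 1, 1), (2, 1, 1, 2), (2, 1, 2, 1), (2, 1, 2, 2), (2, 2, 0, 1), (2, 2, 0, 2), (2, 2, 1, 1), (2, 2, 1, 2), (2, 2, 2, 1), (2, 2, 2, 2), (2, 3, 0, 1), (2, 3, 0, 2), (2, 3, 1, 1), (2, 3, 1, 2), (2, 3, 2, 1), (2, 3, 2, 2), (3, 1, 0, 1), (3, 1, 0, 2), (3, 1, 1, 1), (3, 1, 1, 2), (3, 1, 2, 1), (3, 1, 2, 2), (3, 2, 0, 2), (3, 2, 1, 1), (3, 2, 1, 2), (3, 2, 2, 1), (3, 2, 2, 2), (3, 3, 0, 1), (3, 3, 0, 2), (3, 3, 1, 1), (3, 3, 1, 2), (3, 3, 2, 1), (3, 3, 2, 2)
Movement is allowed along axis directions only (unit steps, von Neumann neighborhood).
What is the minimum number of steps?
9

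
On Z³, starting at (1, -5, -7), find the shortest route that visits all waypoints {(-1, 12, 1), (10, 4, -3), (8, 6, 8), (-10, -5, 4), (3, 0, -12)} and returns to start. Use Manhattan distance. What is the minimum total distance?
120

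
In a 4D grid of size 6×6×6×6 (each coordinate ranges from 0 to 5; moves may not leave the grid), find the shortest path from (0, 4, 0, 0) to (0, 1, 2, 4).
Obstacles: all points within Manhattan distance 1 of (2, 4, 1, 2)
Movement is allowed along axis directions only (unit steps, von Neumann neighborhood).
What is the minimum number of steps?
9
(one shortest path: (0, 4, 0, 0) → (0, 3, 0, 0) → (0, 2, 0, 0) → (0, 1, 0, 0) → (0, 1, 1, 0) → (0, 1, 2, 0) → (0, 1, 2, 1) → (0, 1, 2, 2) → (0, 1, 2, 3) → (0, 1, 2, 4))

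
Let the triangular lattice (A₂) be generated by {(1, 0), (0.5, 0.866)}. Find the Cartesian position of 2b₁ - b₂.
(1.5, -0.866)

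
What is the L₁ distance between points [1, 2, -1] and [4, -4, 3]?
13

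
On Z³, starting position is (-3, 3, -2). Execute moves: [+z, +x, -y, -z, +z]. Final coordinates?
(-2, 2, -1)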